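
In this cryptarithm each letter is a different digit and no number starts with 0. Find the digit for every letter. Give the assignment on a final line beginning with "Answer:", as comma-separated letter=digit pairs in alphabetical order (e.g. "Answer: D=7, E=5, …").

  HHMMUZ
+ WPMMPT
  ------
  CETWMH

Step 1. [col 1: Z + T ≡ H (mod 10)] column 1 (Z + T ≡ H (mod 10), carry-in 0) doesn't pin Z yet; pick Z=7 and continue. So Z=7.
Step 2. [col 1: Z + T ≡ H (mod 10)] T=4 is one option consistent with column 1 (Z + T ≡ H (mod 10), carry-in 0) — take it, so T=4.
Step 3. [col 1: Z + T ≡ H (mod 10)] from column 1 (Z=7, T=4, carry-in 0, digits 4,7 already taken and all letters distinct): H must equal 1 ⇒ H=1.
Step 4. [col 2: U + P ≡ M (mod 10)] column 2 (U + P ≡ M (mod 10), carry-in 1) doesn't pin U yet; pick U=3 and continue. So U=3.
Step 5. [col 2: U + P ≡ M (mod 10)] column 2 (U + P ≡ M (mod 10), carry-in 1) doesn't pin P yet; pick P=8 and continue. So P=8.
Step 6. [col 2: U + P ≡ M (mod 10)] from column 2 (U=3, P=8, carry-in 1, digits 1,3,4,7,8 already taken and all letters distinct): M must equal 2. So M=2.
Step 7. [col 3: M + M ≡ W (mod 10)] column 3: given M=2, carry-in 1, and digits 1,2,3,4,7,8 already taken and all letters distinct, M+M≡W (mod 10) forces W=5, so W=5.
Step 8. [col 5: H + P ≡ E (mod 10)] column 5 reads H+P+carry(0)=E with H=1, P=8; with digits 1,2,3,4,5,7,8 already taken and all letters distinct, the only value for E is 9 ⇒ E=9.
Step 9. [col 6: H + W ≡ C (mod 10)] column 6: given H=1, W=5, carry-in 0, and digits 1,2,3,4,5,7,8,9 already taken and all letters distinct, H+W≡C (mod 10) forces C=6, so C=6.

Answer: C=6, E=9, H=1, M=2, P=8, T=4, U=3, W=5, Z=7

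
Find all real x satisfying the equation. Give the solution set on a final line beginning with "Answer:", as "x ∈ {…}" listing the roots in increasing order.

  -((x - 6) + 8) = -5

Step 1. [-((x - 6) + 8) = -5] flip signs both sides, so neg: (x - 6) + 8 = 5.
Step 2. [(x - 6) + 8 = 5] subtract 8: x sits inside (… + 8), so sub: x - 6 = -3.
Step 3. [x - 6 = -3] peel the -6: add 6 from each side, so sub: x = 3.

Answer: x ∈ {3}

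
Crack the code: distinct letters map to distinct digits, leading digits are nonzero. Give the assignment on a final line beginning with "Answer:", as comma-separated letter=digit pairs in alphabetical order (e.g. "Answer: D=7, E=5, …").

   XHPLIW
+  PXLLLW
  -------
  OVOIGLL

Step 1. [col 1: W + W ≡ L (mod 10)] L=6 is one option consistent with column 1 (W + W ≡ L (mod 10), carry-in 0) — take it, so L=6.
Step 2. [O] O is the leading digit of a 7-digit sum of two 6-digit numbers; the final carry is exactly 1. So O=1.
Step 3. [col 1: W + W ≡ L (mod 10)] W=8 is one option consistent with column 1 (W + W ≡ L (mod 10), carry-in 0) — take it. So W=8.
Step 4. [col 2: I + L ≡ L (mod 10)] in column 2 we have I+L≡L with carry-in 1; given L=6 and digits 1,6,8 already taken and all letters distinct, that pins I to 9, so I=9.
Step 5. [col 3: L + L ≡ G (mod 10)] in column 3 we have L+L≡G with carry-in 1; given L=6 and digits 1,6,8,9 already taken and all letters distinct, that pins G to 3. So G=3.
Step 6. [col 4: P + L ≡ I (mod 10)] column 4 reads P+L+carry(1)=I with L=6, I=9; with digits 1,3,6,8,9 already taken and all letters distinct, the only value for P is 2. So P=2.
Step 7. [col 5: H + X ≡ O (mod 10)] no forcing yet in column 5 (carry-in 0); X=7 is free and consistent — try it, so X=7.
Step 8. [col 5: H + X ≡ O (mod 10)] column 5: given X=7, O=1, carry-in 0, and digits 1,2,3,6,7,8,9 already taken and all letters distinct, H+X≡O (mod 10) forces H=4 ⇒ H=4.
Step 9. [col 6: X + P ≡ V (mod 10)] in column 6 we have X+P≡V with carry-in 1; given X=7, P=2 and digits 1,2,3,4,6,7,8,9 already taken and all letters distinct, that pins V to 0, so V=0.

Answer: G=3, H=4, I=9, L=6, O=1, P=2, V=0, W=8, X=7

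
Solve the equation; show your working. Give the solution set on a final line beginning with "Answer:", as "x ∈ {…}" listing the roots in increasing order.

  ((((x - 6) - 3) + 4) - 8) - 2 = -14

Step 1. [((((x - 6) - 3) + 4) - 8) - 2 = -14] add 2: x sits inside (… - 2), so sub: (((x - 6) - 3) + 4) - 8 = -12.
Step 2. [(((x - 6) - 3) + 4) - 8 = -12] peel the -8: add 8 from each side ⇒ sub: ((x - 6) - 3) + 4 = -4.
Step 3. [((x - 6) - 3) + 4 = -4] the outer +4 inverts by subtracting 4, so sub: (x - 6) - 3 = -8.
Step 4. [(x - 6) - 3 = -8] add 3: x sits inside (… - 3) ⇒ sub: x - 6 = -5.
Step 5. [x - 6 = -5] peel the -6: add 6 from each side. So sub: x = 1.

Answer: x ∈ {1}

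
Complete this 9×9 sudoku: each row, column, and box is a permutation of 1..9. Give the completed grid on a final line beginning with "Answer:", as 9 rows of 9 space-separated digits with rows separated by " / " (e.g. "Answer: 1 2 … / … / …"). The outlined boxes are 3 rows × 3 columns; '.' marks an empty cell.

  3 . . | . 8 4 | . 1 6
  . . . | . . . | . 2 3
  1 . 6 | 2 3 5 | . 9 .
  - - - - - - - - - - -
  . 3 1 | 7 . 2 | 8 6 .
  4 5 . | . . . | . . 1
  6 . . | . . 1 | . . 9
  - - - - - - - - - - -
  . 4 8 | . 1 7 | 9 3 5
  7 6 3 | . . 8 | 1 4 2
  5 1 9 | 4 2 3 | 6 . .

Step 1. [r1c4∈{9}] r1c4 has the single candidate 9. So r1c4=9.
Step 2. [r5c8∈{7}] r5c8's peers cover all but 7, so r5c8=7.
Step 3. [r4c5∈{4,5,9}] in row 4, 5 fits only at r4c5, so r4c5=5.
Step 4. [r6c2∈{2,7,8}] in box 4, 8 fits only at r6c2 ⇒ r6c2=8.
Step 5. [r3c2∈{7}] nothing but 7 survives at r3c2, so r3c2=7.
Step 6. [r3c7∈{4}] only 4 remains possible at r3c7. So r3c7=4.
Step 7. [r5c3∈{2}] only 2 remains possible at r5c3 ⇒ r5c3=2.
Step 8. [r2c6∈{6}] r2c6's peers cover all but 6 ⇒ r2c6=6.
Step 9. [r5c4∈{3,6,8}] row 5 places 8 nowhere but r5c4, so r5c4=8.
Step 10. [r1c3∈{5}] r1c3 is down to just 5 ⇒ r1c3=5.
Step 11. [r2c7∈{5,7}] across row 2, 5 lands solely at r2c7. So r2c7=5.
Step 12. [r5c6∈{9}] r5c6 is down to just 9. So r5c6=9.
Step 13. [r6c4∈{3}] nothing but 3 survives at r6c4, so r6c4=3.
Step 14. [r3c9∈{8}] r3c9 is down to just 8 ⇒ r3c9=8.
Step 15. [r4c1∈{9}] nothing but 9 survives at r4c1, so r4c1=9.
Step 16. [r2c2∈{9}] only 9 remains possible at r2c2, so r2c2=9.
Step 17. [r7c1∈{2}] r7c1's peers cover all but 2 ⇒ r7c1=2.
Step 18. [r6c3∈{7}] r6c3 has the single candidate 7, so r6c3=7.
Step 19. [r6c5∈{4}] r6c5's peers cover all but 4 ⇒ r6c5=4.
Step 20. [r6c7∈{2}] nothing but 2 survives at r6c7 ⇒ r6c7=2.
Step 21. [r1c2∈{2}] nothing but 2 survives at r1c2. So r1c2=2.
Step 22. [r9c8∈{8}] r9c8 is down to just 8. So r9c8=8.
Step 23. [r8c4∈{5}] only 5 remains possible at r8c4. So r8c4=5.
Step 24. [r8c5∈{9}] only 9 remains possible at r8c5, so r8c5=9.
Step 25. [r4c9∈{4}] r4c9 has the single candidate 4 ⇒ r4c9=4.
Step 26. [r7c4∈{6}] only 6 remains possible at r7c4 ⇒ r7c4=6.
Step 27. [r6c8∈{5}] only 5 remains possible at r6c8. So r6c8=5.
Step 28. [r2c3∈{4}] r2c3 has the single candidate 4. So r2c3=4.
Step 29. [r5c7∈{3}] r5c7 has the single candidate 3. So r5c7=3.
Step 30. [r2c5∈{7}] r2c5's peers cover all but 7. So r2c5=7.
Step 31. [r1c7∈{7}] only 7 remains possible at r1c7 ⇒ r1c7=7.
Step 32. [r2c4∈{1}] r2c4 is down to just 1 ⇒ r2c4=1.
Step 33. [r5c5∈{6}] r5c5 has the single candidate 6 ⇒ r5c5=6.
Step 34. [r2c1∈{8}] nothing but 8 survives at r2c1. So r2c1=8.
Step 35. [r9c9∈{7}] r9c9 is down to just 7. So r9c9=7.

Answer: 3 2 5 9 8 4 7 1 6 / 8 9 4 1 7 6 5 2 3 / 1 7 6 2 3 5 4 9 8 / 9 3 1 7 5 2 8 6 4 / 4 5 2 8 6 9 3 7 1 / 6 8 7 3 4 1 2 5 9 / 2 4 8 6 1 7 9 3 5 / 7 6 3 5 9 8 1 4 2 / 5 1 9 4 2 3 6 8 7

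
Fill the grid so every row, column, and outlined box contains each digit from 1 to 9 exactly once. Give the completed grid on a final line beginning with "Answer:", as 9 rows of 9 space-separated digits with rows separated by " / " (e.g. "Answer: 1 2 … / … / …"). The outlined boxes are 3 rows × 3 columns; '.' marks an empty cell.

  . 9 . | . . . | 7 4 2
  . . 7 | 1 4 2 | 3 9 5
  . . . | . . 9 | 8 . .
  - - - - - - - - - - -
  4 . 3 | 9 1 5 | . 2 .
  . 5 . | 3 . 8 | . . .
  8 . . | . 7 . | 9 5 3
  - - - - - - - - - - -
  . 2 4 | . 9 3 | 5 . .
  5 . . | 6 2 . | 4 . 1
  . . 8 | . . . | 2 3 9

Step 1. [r2c1∈{6}] only 6 remains possible at r2c1, so r2c1=6.
Step 2. [r5c5∈{6}] r5c5's peers cover all but 6 ⇒ r5c5=6.
Step 3. [r7c1∈{1,7}] 1 has one home in row 7: r7c1, so r7c1=1.
Step 4. [r1c3∈{1,5}] row 1 places 1 nowhere but r1c3. So r1c3=1.
Step 5. [r9c1∈{7}] r9c1 has the single candidate 7 ⇒ r9c1=7.
Step 6. [r7c4∈{7,8}] box 8 places 8 nowhere but r7c4. So r7c4=8.
Step 7. [r1c4∈{5}] nothing but 5 survives at r1c4. So r1c4=5.
Step 8. [r1c1∈{3}] only 3 remains possible at r1c1. So r1c1=3.
Step 9. [r6c3∈{2,6}] col 3 places 6 nowhere but r6c3 ⇒ r6c3=6.
Step 10. [r3c9∈{6}] r3c9 is down to just 6 ⇒ r3c9=6.
Step 11. [r7c9∈{7}] r7c9 has the single candidate 7 ⇒ r7c9=7.
Step 12. [r5c1∈{2,9}] r5c1 is the only open cell in col 1 admitting 9 ⇒ r5c1=9.
Step 13. [r6c6∈{4}] r6c6's peers cover all but 4, so r6c6=4.
Step 14. [r3c8∈{1}] nothing but 1 survives at r3c8, so r3c8=1.
Step 15. [r3c3∈{2,5}] across row 3, 5 lands solely at r3c3, so r3c3=5.
Step 16. [r3c4∈{7}] nothing but 7 survives at r3c4, so r3c4=7.
Step 17. [r8c8∈{8}] r8c8 is down to just 8. So r8c8=8.
Step 18. [r4c9∈{8}] only 8 remains possible at r4c9. So r4c9=8.
Step 19. [r1c5∈{8}] only 8 remains possible at r1c5, so r1c5=8.
Step 20. [r6c2∈{1}] only 1 remains possible at r6c2 ⇒ r6c2=1.
Step 21. [r3c1∈{2}] nothing but 2 survives at r3c1. So r3c1=2.
Step 22. [r9c2∈{6}] only 6 remains possible at r9c2, so r9c2=6.
Step 23. [r9c4∈{4}] nothing but 4 survives at r9c4 ⇒ r9c4=4.
Step 24. [r5c7∈{1}] r5c7 has the single candidate 1. So r5c7=1.
Step 25. [r4c2∈{7}] nothing but 7 survives at r4c2. So r4c2=7.
Step 26. [r3c5∈{3}] r3c5 is down to just 3, so r3c5=3.
Step 27. [r5c8∈{7}] r5c8 is down to just 7. So r5c8=7.
Step 28. [r3c2∈{4}] r3c2 is down to just 4. So r3c2=4.
Step 29. [r2c2∈{8}] nothing but 8 survives at r2c2 ⇒ r2c2=8.
Step 30. [r5c9∈{4}] r5c9 is down to just 4. So r5c9=4.
Step 31. [r8c6∈{7}] r8c6's peers cover all but 7 ⇒ r8c6=7.
Step 32. [r4c7∈{6}] nothing but 6 survives at r4c7. So r4c7=6.
Step 33. [r1c6∈{6}] nothing but 6 survives at r1c6 ⇒ r1c6=6.
Step 34. [r9c6∈{1}] r9c6 is down to just 1. So r9c6=1.
Step 35. [r9c5∈{5}] nothing but 5 survives at r9c5 ⇒ r9c5=5.
Step 36. [r7c8∈{6}] r7c8's peers cover all but 6, so r7c8=6.
Step 37. [r6c4∈{2}] r6c4 has the single candidate 2, so r6c4=2.
Step 38. [r5c3∈{2}] nothing but 2 survives at r5c3. So r5c3=2.
Step 39. [r8c2∈{3}] nothing but 3 survives at r8c2. So r8c2=3.
Step 40. [r8c3∈{9}] r8c3 has the single candidate 9, so r8c3=9.

Answer: 3 9 1 5 8 6 7 4 2 / 6 8 7 1 4 2 3 9 5 / 2 4 5 7 3 9 8 1 6 / 4 7 3 9 1 5 6 2 8 / 9 5 2 3 6 8 1 7 4 / 8 1 6 2 7 4 9 5 3 / 1 2 4 8 9 3 5 6 7 / 5 3 9 6 2 7 4 8 1 / 7 6 8 4 5 1 2 3 9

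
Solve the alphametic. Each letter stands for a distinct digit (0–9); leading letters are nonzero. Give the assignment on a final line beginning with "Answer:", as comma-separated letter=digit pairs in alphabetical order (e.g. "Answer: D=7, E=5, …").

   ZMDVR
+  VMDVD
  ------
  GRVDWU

Step 1. [col 1: R + D ≡ U (mod 10)] no forcing yet in column 1 (carry-in 0); U=3 is free and consistent — try it ⇒ U=3.
Step 2. [G] adding two 5-digit numbers gives at most 5+1 digits, and here it does — G is that final carry and must be 1 ⇒ G=1.
Step 3. [col 1: R + D ≡ U (mod 10)] several values work for R in column 1 (R + D ≡ U (mod 10), carry-in 0); try R=4 ⇒ R=4.
Step 4. [col 1: R + D ≡ U (mod 10)] in column 1 we have R+D≡U with carry-in 0; given R=4, U=3 and digits 1,3,4 already taken and all letters distinct, that pins D to 9. So D=9.
Step 5. [col 2: V + V ≡ W (mod 10)] column 2 (V + V ≡ W (mod 10), carry-in 1) doesn't pin V yet; pick V=7 and continue ⇒ V=7.
Step 6. [col 2: V + V ≡ W (mod 10)] in column 2 we have V+V≡W with carry-in 1; given V=7 and digits 1,3,4,7,9 already taken and all letters distinct, that pins W to 5. So W=5.
Step 7. [col 4: M + M ≡ V (mod 10)] column 4 reads M+M+carry(1)=V with V=7; with digits 1,3,4,5,7,9 already taken and all letters distinct, the only value for M is 8 ⇒ M=8.
Step 8. [col 5: Z + V ≡ R (mod 10)] from column 5 (V=7, R=4, carry-in 1, digits 1,3,4,5,7,8,9 already taken and all letters distinct): Z must equal 6. So Z=6.

Answer: D=9, G=1, M=8, R=4, U=3, V=7, W=5, Z=6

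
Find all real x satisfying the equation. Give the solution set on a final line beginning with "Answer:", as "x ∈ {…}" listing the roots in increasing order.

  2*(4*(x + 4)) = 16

Step 1. [2*(4*(x + 4)) = 16] divide by the outer 2, so div: 4*(x + 4) = 8.
Step 2. [4*(x + 4) = 8] LHS = 4·(…); ÷4 both sides, so div: x + 4 = 2.
Step 3. [x + 4 = 2] 4 comes off first (subtract 4) ⇒ sub: x = -2.

Answer: x ∈ {-2}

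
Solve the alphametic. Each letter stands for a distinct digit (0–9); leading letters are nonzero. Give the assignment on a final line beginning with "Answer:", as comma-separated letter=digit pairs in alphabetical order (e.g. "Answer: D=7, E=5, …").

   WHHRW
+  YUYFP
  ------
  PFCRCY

Step 1. [col 1: W + P ≡ Y (mod 10)] column 1 (W + P ≡ Y (mod 10), carry-in 0) doesn't pin P yet; pick P=1 and continue. So P=1.
Step 2. [col 1: W + P ≡ Y (mod 10)] no forcing yet in column 1 (carry-in 0); Y=8 is free and consistent — try it ⇒ Y=8.
Step 3. [col 1: W + P ≡ Y (mod 10)] column 1: given P=1, Y=8, carry-in 0, and digits 1,8 already taken and all letters distinct, W+P≡Y (mod 10) forces W=7. So W=7.
Step 4. [col 2: R + F ≡ C (mod 10)] several values work for C in column 2 (R + F ≡ C (mod 10), carry-in 0); try C=9 ⇒ C=9.
Step 5. [col 2: R + F ≡ C (mod 10)] no forcing yet in column 2 (carry-in 0); R=4 is free and consistent — try it ⇒ R=4.
Step 6. [col 2: R + F ≡ C (mod 10)] column 2: given R=4, C=9, carry-in 0, and digits 1,4,7,8,9 already taken and all letters distinct, R+F≡C (mod 10) forces F=5. So F=5.
Step 7. [col 3: H + Y ≡ R (mod 10)] column 3: given Y=8, R=4, carry-in 0, and digits 1,4,5,7,8,9 already taken and all letters distinct, H+Y≡R (mod 10) forces H=6 ⇒ H=6.
Step 8. [col 4: H + U ≡ C (mod 10)] column 4: given H=6, C=9, carry-in 1, and digits 1,4,5,6,7,8,9 already taken and all letters distinct, H+U≡C (mod 10) forces U=2, so U=2.

Answer: C=9, F=5, H=6, P=1, R=4, U=2, W=7, Y=8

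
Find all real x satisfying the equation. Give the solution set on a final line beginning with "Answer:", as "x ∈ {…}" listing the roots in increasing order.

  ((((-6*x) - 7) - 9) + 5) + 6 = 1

Step 1. [((((-6*x) - 7) - 9) + 5) + 6 = 1] +6 is outermost — subtract 6 both sides, so sub: (((-6*x) - 7) - 9) + 5 = -5.
Step 2. [(((-6*x) - 7) - 9) + 5 = -5] 5 comes off first (subtract 5), so sub: ((-6*x) - 7) - 9 = -10.
Step 3. [((-6*x) - 7) - 9 = -10] 9 comes off first (add 9) ⇒ sub: (-6*x) - 7 = -1.
Step 4. [(-6*x) - 7 = -1] add 7: x sits inside (… - 7) ⇒ sub: -6*x = 6.
Step 5. [-6*x = 6] leading coefficient -6: divide by -6. So div: x = -1.

Answer: x ∈ {-1}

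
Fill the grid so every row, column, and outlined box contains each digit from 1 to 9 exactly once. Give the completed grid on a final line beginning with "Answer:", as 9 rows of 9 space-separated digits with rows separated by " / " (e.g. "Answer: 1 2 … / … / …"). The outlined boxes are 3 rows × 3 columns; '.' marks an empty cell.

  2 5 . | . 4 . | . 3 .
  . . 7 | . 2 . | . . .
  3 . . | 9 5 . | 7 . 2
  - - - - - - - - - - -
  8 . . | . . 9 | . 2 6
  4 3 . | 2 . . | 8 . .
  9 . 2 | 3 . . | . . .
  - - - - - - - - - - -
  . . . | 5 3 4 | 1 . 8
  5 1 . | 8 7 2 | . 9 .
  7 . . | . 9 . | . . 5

Step 1. [r7c1∈{6}] nothing but 6 survives at r7c1, so r7c1=6.
Step 2. [r8c7∈{3,4,6}] 6 has one home in row 8: r8c7 ⇒ r8c7=6.
Step 3. [r9c8∈{4}] r9c8 has the single candidate 4 ⇒ r9c8=4.
Step 4. [r4c5∈{1}] r4c5's peers cover all but 1, so r4c5=1.
Step 5. [r2c1∈{1}] only 1 remains possible at r2c1 ⇒ r2c1=1.
Step 6. [r2c4∈{6}] nothing but 6 survives at r2c4. So r2c4=6.
Step 7. [r1c3∈{6,8,9}] in row 1, 6 fits only at r1c3, so r1c3=6.
Step 8. [r1c6∈{1,7,8}] across row 1, 8 lands solely at r1c6. So r1c6=8.
Step 9. [r2c2∈{4,8,9}] r2c2 is the only open cell in box 1 admitting 9. So r2c2=9.
Step 10. [r9c6∈{1,6}] across row 9, 6 lands solely at r9c6. So r9c6=6.
Step 11. [r4c7∈{3,4,5}] across row 4, 3 lands solely at r4c7, so r4c7=3.
Step 12. [r5c9∈{1,7,9}] 9 has one home in row 5: r5c9 ⇒ r5c9=9.
Step 13. [r6c9∈{1,4,7}] col 9 places 7 nowhere but r6c9, so r6c9=7.
Step 14. [r6c6∈{5}] r6c6 has the single candidate 5, so r6c6=5.
Step 15. [r5c8∈{1,5}] r5c8 is the only open cell in box 6 admitting 5 ⇒ r5c8=5.
Step 16. [r9c3∈{3,8}] in row 9, 3 fits only at r9c3, so r9c3=3.
Step 17. [r3c3∈{4,8}] r3c3 is the only open cell in col 3 admitting 8. So r3c3=8.
Step 18. [r1c9∈{1}] nothing but 1 survives at r1c9 ⇒ r1c9=1.
Step 19. [r7c2∈{2}] r7c2's peers cover all but 2. So r7c2=2.
Step 20. [r2c9∈{4}] nothing but 4 survives at r2c9, so r2c9=4.
Step 21. [r4c2∈{7}] nothing but 7 survives at r4c2, so r4c2=7.
Step 22. [r6c2∈{6}] r6c2 has the single candidate 6, so r6c2=6.
Step 23. [r2c6∈{3}] r2c6's peers cover all but 3 ⇒ r2c6=3.
Step 24. [r9c2∈{8}] r9c2 is down to just 8, so r9c2=8.
Step 25. [r3c8∈{6}] nothing but 6 survives at r3c8 ⇒ r3c8=6.
Step 26. [r5c6∈{7}] r5c6 has the single candidate 7, so r5c6=7.
Step 27. [r4c3∈{5}] r4c3 is down to just 5. So r4c3=5.
Step 28. [r4c4∈{4}] only 4 remains possible at r4c4, so r4c4=4.
Step 29. [r6c8∈{1}] r6c8 is down to just 1, so r6c8=1.
Step 30. [r8c3∈{4}] only 4 remains possible at r8c3. So r8c3=4.
Step 31. [r3c2∈{4}] only 4 remains possible at r3c2. So r3c2=4.
Step 32. [r9c4∈{1}] r9c4's peers cover all but 1, so r9c4=1.
Step 33. [r9c7∈{2}] r9c7 has the single candidate 2 ⇒ r9c7=2.
Step 34. [r5c5∈{6}] only 6 remains possible at r5c5, so r5c5=6.
Step 35. [r6c5∈{8}] r6c5 has the single candidate 8, so r6c5=8.
Step 36. [r7c3∈{9}] r7c3 is down to just 9 ⇒ r7c3=9.
Step 37. [r5c3∈{1}] r5c3 is down to just 1. So r5c3=1.
Step 38. [r1c4∈{7}] r1c4 has the single candidate 7. So r1c4=7.
Step 39. [r7c8∈{7}] r7c8 is down to just 7, so r7c8=7.
Step 40. [r3c6∈{1}] nothing but 1 survives at r3c6 ⇒ r3c6=1.
Step 41. [r6c7∈{4}] r6c7 has the single candidate 4, so r6c7=4.
Step 42. [r2c8∈{8}] r2c8 has the single candidate 8 ⇒ r2c8=8.
Step 43. [r1c7∈{9}] nothing but 9 survives at r1c7. So r1c7=9.
Step 44. [r8c9∈{3}] r8c9's peers cover all but 3. So r8c9=3.
Step 45. [r2c7∈{5}] only 5 remains possible at r2c7. So r2c7=5.

Answer: 2 5 6 7 4 8 9 3 1 / 1 9 7 6 2 3 5 8 4 / 3 4 8 9 5 1 7 6 2 / 8 7 5 4 1 9 3 2 6 / 4 3 1 2 6 7 8 5 9 / 9 6 2 3 8 5 4 1 7 / 6 2 9 5 3 4 1 7 8 / 5 1 4 8 7 2 6 9 3 / 7 8 3 1 9 6 2 4 5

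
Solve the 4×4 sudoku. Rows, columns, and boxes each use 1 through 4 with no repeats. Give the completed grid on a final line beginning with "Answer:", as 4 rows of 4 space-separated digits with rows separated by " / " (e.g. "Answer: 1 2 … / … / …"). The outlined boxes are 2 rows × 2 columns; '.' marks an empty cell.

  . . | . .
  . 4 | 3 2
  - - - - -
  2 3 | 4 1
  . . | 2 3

Step 1. [r2c1∈{1}] r2c1 is down to just 1, so r2c1=1.
Step 2. [r1c2∈{2}] only 2 remains possible at r1c2 ⇒ r1c2=2.
Step 3. [r1c4∈{4}] r1c4 has the single candidate 4 ⇒ r1c4=4.
Step 4. [r4c2∈{1}] only 1 remains possible at r4c2. So r4c2=1.
Step 5. [r1c3∈{1}] r1c3 has the single candidate 1, so r1c3=1.
Step 6. [r4c1∈{4}] r4c1's peers cover all but 4. So r4c1=4.
Step 7. [r1c1∈{3}] r1c1 has the single candidate 3, so r1c1=3.

Answer: 3 2 1 4 / 1 4 3 2 / 2 3 4 1 / 4 1 2 3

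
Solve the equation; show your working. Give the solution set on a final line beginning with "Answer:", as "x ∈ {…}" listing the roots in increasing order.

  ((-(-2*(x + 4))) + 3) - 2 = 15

Step 1. [((-(-2*(x + 4))) + 3) - 2 = 15] -2 is outermost — add 2 both sides. So sub: (-(-2*(x + 4))) + 3 = 17.
Step 2. [(-(-2*(x + 4))) + 3 = 17] peel the +3: subtract 3 from each side, so sub: -(-2*(x + 4)) = 14.
Step 3. [-(-2*(x + 4)) = 14] leading − — multiply by −1, so neg: -2*(x + 4) = -14.
Step 4. [-2*(x + 4) = -14] -2 out front; divide by -2. So div: x + 4 = 7.
Step 5. [x + 4 = 7] subtract 4: x sits inside (… + 4), so sub: x = 3.

Answer: x ∈ {3}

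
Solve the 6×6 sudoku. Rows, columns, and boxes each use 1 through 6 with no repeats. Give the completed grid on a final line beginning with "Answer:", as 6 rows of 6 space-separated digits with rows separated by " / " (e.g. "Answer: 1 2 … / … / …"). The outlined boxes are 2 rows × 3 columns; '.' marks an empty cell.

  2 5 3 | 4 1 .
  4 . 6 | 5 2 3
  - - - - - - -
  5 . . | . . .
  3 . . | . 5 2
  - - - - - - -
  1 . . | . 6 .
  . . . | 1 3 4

Step 1. [r4c4∈{6}] r4c4 has the single candidate 6. So r4c4=6.
Step 2. [r3c2∈{1,2,4,6}] 6 has one home in row 3: r3c2. So r3c2=6.
Step 3. [r3c3∈{1,2,4}] row 3 places 2 nowhere but r3c3. So r3c3=2.
Step 4. [r5c2∈{2,3,4}] 3 has one home in row 5: r5c2. So r5c2=3.
Step 5. [r5c3∈{4,5}] row 5 places 4 nowhere but r5c3 ⇒ r5c3=4.
Step 6. [r4c3∈{1}] r4c3's peers cover all but 1, so r4c3=1.
Step 7. [r5c4∈{2}] nothing but 2 survives at r5c4. So r5c4=2.
Step 8. [r3c6∈{1}] r3c6 is down to just 1 ⇒ r3c6=1.
Step 9. [r4c2∈{4}] nothing but 4 survives at r4c2, so r4c2=4.
Step 10. [r6c3∈{5}] nothing but 5 survives at r6c3 ⇒ r6c3=5.
Step 11. [r3c5∈{4}] nothing but 4 survives at r3c5 ⇒ r3c5=4.
Step 12. [r5c6∈{5}] only 5 remains possible at r5c6. So r5c6=5.
Step 13. [r3c4∈{3}] nothing but 3 survives at r3c4, so r3c4=3.
Step 14. [r6c1∈{6}] r6c1 has the single candidate 6 ⇒ r6c1=6.
Step 15. [r6c2∈{2}] r6c2 is down to just 2, so r6c2=2.
Step 16. [r1c6∈{6}] only 6 remains possible at r1c6, so r1c6=6.
Step 17. [r2c2∈{1}] r2c2 is down to just 1. So r2c2=1.

Answer: 2 5 3 4 1 6 / 4 1 6 5 2 3 / 5 6 2 3 4 1 / 3 4 1 6 5 2 / 1 3 4 2 6 5 / 6 2 5 1 3 4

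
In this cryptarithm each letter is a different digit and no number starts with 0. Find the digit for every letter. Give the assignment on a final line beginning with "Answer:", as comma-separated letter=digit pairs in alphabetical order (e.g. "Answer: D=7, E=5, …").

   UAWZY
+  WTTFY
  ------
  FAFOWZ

Step 1. [col 1: Y + Y ≡ Z (mod 10)] Z=6 is one option consistent with column 1 (Y + Y ≡ Z (mod 10), carry-in 0) — take it ⇒ Z=6.
Step 2. [col 1: Y + Y ≡ Z (mod 10)] several values work for Y in column 1 (Y + Y ≡ Z (mod 10), carry-in 0); try Y=3 ⇒ Y=3.
Step 3. [col 2: Z + F ≡ W (mod 10)] column 2 (Z + F ≡ W (mod 10), carry-in 0) doesn't pin F yet; pick F=1 and continue ⇒ F=1.
Step 4. [col 2: Z + F ≡ W (mod 10)] from column 2 (Z=6, F=1, carry-in 0, digits 1,3,6 already taken and all letters distinct): W must equal 7, so W=7.
Step 5. [col 3: W + T ≡ O (mod 10)] no forcing yet in column 3 (carry-in 0); T=8 is free and consistent — try it, so T=8.
Step 6. [col 3: W + T ≡ O (mod 10)] column 3 reads W+T+carry(0)=O with W=7, T=8; with digits 1,3,6,7,8 already taken and all letters distinct, the only value for O is 5, so O=5.
Step 7. [col 4: A + T ≡ F (mod 10)] from column 4 (T=8, F=1, carry-in 1, digits 1,3,5,6,7,8 already taken and all letters distinct): A must equal 2. So A=2.
Step 8. [col 5: U + W ≡ A (mod 10)] in column 5 we have U+W≡A with carry-in 1; given W=7, A=2 and digits 1,2,3,5,6,7,8 already taken and all letters distinct, that pins U to 4 ⇒ U=4.

Answer: A=2, F=1, O=5, T=8, U=4, W=7, Y=3, Z=6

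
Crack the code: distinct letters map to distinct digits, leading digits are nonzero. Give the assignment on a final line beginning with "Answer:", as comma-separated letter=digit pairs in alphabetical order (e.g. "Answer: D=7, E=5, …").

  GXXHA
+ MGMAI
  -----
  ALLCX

Step 1. [col 1: A + I ≡ X (mod 10)] several values work for I in column 1 (A + I ≡ X (mod 10), carry-in 0); try I=8, so I=8.
Step 2. [col 1: A + I ≡ X (mod 10)] several values work for X in column 1 (A + I ≡ X (mod 10), carry-in 0); try X=5. So X=5.
Step 3. [col 1: A + I ≡ X (mod 10)] column 1 reads A+I+carry(0)=X with I=8, X=5; with digits 5,8 already taken and all letters distinct, the only value for A is 7 ⇒ A=7.
Step 4. [col 2: H + A ≡ C (mod 10)] C=0 is one option consistent with column 2 (H + A ≡ C (mod 10), carry-in 1) — take it ⇒ C=0.
Step 5. [col 2: H + A ≡ C (mod 10)] in column 2 we have H+A≡C with carry-in 1; given A=7, C=0 and digits 0,5,7,8 already taken and all letters distinct, that pins H to 2. So H=2.
Step 6. [col 3: X + M ≡ L (mod 10)] from column 3 (X=5, carry-in 1, digits 0,2,5,7,8 already taken and all letters distinct): M must equal 3, so M=3.
Step 7. [col 3: X + M ≡ L (mod 10)] in column 3 we have X+M≡L with carry-in 1; given X=5, M=3 and digits 0,2,3,5,7,8 already taken and all letters distinct, that pins L to 9. So L=9.
Step 8. [col 4: X + G ≡ L (mod 10)] in column 4 we have X+G≡L with carry-in 0; given X=5, L=9 and digits 0,2,3,5,7,8,9 already taken and all letters distinct, that pins G to 4. So G=4.

Answer: A=7, C=0, G=4, H=2, I=8, L=9, M=3, X=5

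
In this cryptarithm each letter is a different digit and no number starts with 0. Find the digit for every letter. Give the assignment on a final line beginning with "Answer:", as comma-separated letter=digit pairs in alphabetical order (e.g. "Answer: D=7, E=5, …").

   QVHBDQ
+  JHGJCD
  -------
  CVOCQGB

Step 1. [C] C is the leading digit of a 7-digit sum of two 6-digit numbers; the final carry is exactly 1. So C=1.
Step 2. [col 1: Q + D ≡ B (mod 10)] no forcing yet in column 1 (carry-in 0); D=3 is free and consistent — try it. So D=3.
Step 3. [col 1: Q + D ≡ B (mod 10)] no forcing yet in column 1 (carry-in 0); B=8 is free and consistent — try it ⇒ B=8.
Step 4. [col 1: Q + D ≡ B (mod 10)] column 1: given D=3, B=8, carry-in 0, and digits 1,3,8 already taken and all letters distinct, Q+D≡B (mod 10) forces Q=5, so Q=5.
Step 5. [col 2: D + C ≡ G (mod 10)] in column 2 we have D+C≡G with carry-in 0; given D=3, C=1 and digits 1,3,5,8 already taken and all letters distinct, that pins G to 4 ⇒ G=4.
Step 6. [col 3: B + J ≡ Q (mod 10)] in column 3 we have B+J≡Q with carry-in 0; given B=8, Q=5 and digits 1,3,4,5,8 already taken and all letters distinct, that pins J to 7, so J=7.
Step 7. [col 4: H + G ≡ C (mod 10)] from column 4 (G=4, C=1, carry-in 1, digits 1,3,4,5,7,8 already taken and all letters distinct): H must equal 6 ⇒ H=6.
Step 8. [col 5: V + H ≡ O (mod 10)] in column 5 we have V+H≡O with carry-in 1; given H=6 and digits 1,3,4,5,6,7,8 already taken and all letters distinct, that pins O to 9 ⇒ O=9.
Step 9. [col 5: V + H ≡ O (mod 10)] in column 5 we have V+H≡O with carry-in 1; given H=6, O=9 and digits 1,3,4,5,6,7,8,9 already taken and all letters distinct, that pins V to 2, so V=2.

Answer: B=8, C=1, D=3, G=4, H=6, J=7, O=9, Q=5, V=2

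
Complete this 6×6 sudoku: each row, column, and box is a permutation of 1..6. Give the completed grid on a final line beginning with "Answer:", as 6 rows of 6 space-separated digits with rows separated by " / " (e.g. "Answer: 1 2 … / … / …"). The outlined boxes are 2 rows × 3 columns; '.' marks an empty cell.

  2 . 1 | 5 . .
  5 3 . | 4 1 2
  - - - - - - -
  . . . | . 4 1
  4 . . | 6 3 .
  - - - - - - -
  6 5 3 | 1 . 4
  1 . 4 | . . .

Step 1. [r6c2∈{2}] nothing but 2 survives at r6c2 ⇒ r6c2=2.
Step 2. [r3c3∈{2,5,6}] r3c3 is the only open cell in row 3 admitting 5 ⇒ r3c3=5.
Step 3. [r1c5∈{6}] r1c5 has the single candidate 6. So r1c5=6.
Step 4. [r6c6∈{3,5,6}] r6c6 is the only open cell in row 6 admitting 6 ⇒ r6c6=6.
Step 5. [r4c3∈{2}] r4c3's peers cover all but 2 ⇒ r4c3=2.
Step 6. [r4c2∈{1}] only 1 remains possible at r4c2 ⇒ r4c2=1.
Step 7. [r3c2∈{6}] r3c2 is down to just 6 ⇒ r3c2=6.
Step 8. [r1c6∈{3}] r1c6's peers cover all but 3 ⇒ r1c6=3.
Step 9. [r6c4∈{3}] r6c4's peers cover all but 3, so r6c4=3.
Step 10. [r5c5∈{2}] nothing but 2 survives at r5c5, so r5c5=2.
Step 11. [r3c1∈{3}] r3c1 is down to just 3 ⇒ r3c1=3.
Step 12. [r2c3∈{6}] r2c3 has the single candidate 6, so r2c3=6.
Step 13. [r4c6∈{5}] r4c6's peers cover all but 5. So r4c6=5.
Step 14. [r6c5∈{5}] r6c5's peers cover all but 5 ⇒ r6c5=5.
Step 15. [r3c4∈{2}] r3c4 is down to just 2, so r3c4=2.
Step 16. [r1c2∈{4}] r1c2 has the single candidate 4. So r1c2=4.

Answer: 2 4 1 5 6 3 / 5 3 6 4 1 2 / 3 6 5 2 4 1 / 4 1 2 6 3 5 / 6 5 3 1 2 4 / 1 2 4 3 5 6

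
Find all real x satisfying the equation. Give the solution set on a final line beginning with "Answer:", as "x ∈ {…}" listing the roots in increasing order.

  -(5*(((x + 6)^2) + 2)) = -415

Step 1. [-(5*(((x + 6)^2) + 2)) = -415] leading − — multiply by −1 ⇒ neg: 5*(((x + 6)^2) + 2) = 415.
Step 2. [5*(((x + 6)^2) + 2) = 415] 5·(inner) — divide through by 5 ⇒ div: ((x + 6)^2) + 2 = 83.
Step 3. [((x + 6)^2) + 2 = 83] 2 comes off first (subtract 2), so sub: (x + 6)^2 = 81.
Step 4. [(x + 6)^2 = 81] LHS squared, RHS 81 ≥ 0: apply √ (±), so sqrt: x + 6 = 9 or -9.
Step 5. [x + 6 = 9 or -9] peel the +6: subtract 6 from each side. So sub: x = 3 or -15.

Answer: x ∈ {-15, 3}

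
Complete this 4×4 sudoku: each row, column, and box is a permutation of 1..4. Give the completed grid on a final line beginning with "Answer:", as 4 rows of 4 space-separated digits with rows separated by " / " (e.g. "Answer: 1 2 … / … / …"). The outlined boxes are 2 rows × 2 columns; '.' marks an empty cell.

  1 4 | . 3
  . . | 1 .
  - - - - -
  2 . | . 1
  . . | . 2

Step 1. [r3c2∈{3}] r3c2's peers cover all but 3 ⇒ r3c2=3.
Step 2. [r3c3∈{4}] r3c3 is down to just 4. So r3c3=4.
Step 3. [r2c2∈{2}] only 2 remains possible at r2c2, so r2c2=2.
Step 4. [r4c3∈{3}] nothing but 3 survives at r4c3 ⇒ r4c3=3.
Step 5. [r2c4∈{4}] nothing but 4 survives at r2c4. So r2c4=4.
Step 6. [r4c2∈{1}] nothing but 1 survives at r4c2 ⇒ r4c2=1.
Step 7. [r4c1∈{4}] nothing but 4 survives at r4c1, so r4c1=4.
Step 8. [r1c3∈{2}] r1c3's peers cover all but 2, so r1c3=2.
Step 9. [r2c1∈{3}] nothing but 3 survives at r2c1, so r2c1=3.

Answer: 1 4 2 3 / 3 2 1 4 / 2 3 4 1 / 4 1 3 2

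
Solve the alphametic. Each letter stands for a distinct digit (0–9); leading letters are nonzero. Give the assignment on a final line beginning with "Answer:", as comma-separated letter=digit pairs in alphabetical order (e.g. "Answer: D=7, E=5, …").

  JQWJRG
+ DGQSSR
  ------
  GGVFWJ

Step 1. [col 1: G + R ≡ J (mod 10)] no forcing yet in column 1 (carry-in 0); G=6 is free and consistent — try it, so G=6.
Step 2. [col 1: G + R ≡ J (mod 10)] several values work for J in column 1 (G + R ≡ J (mod 10), carry-in 0); try J=1, so J=1.
Step 3. [col 1: G + R ≡ J (mod 10)] in column 1 we have G+R≡J with carry-in 0; given G=6, J=1 and digits 1,6 already taken and all letters distinct, that pins R to 5, so R=5.
Step 4. [col 2: R + S ≡ W (mod 10)] several values work for S in column 2 (R + S ≡ W (mod 10), carry-in 1); try S=2. So S=2.
Step 5. [col 2: R + S ≡ W (mod 10)] from column 2 (R=5, S=2, carry-in 1, digits 1,2,5,6 already taken and all letters distinct): W must equal 8, so W=8.
Step 6. [col 3: J + S ≡ F (mod 10)] from column 3 (J=1, S=2, carry-in 0, digits 1,2,5,6,8 already taken and all letters distinct): F must equal 3. So F=3.
Step 7. [col 4: W + Q ≡ V (mod 10)] in column 4 we have W+Q≡V with carry-in 0; given W=8 and digits 1,2,3,5,6,8 already taken and all letters distinct, that pins V to 7, so V=7.
Step 8. [col 4: W + Q ≡ V (mod 10)] column 4: given W=8, V=7, carry-in 0, and digits 1,2,3,5,6,7,8 already taken and all letters distinct, W+Q≡V (mod 10) forces Q=9 ⇒ Q=9.
Step 9. [col 6: J + D ≡ G (mod 10)] from column 6 (J=1, G=6, carry-in 1, digits 1,2,3,5,6,7,8,9 already taken and all letters distinct): D must equal 4. So D=4.

Answer: D=4, F=3, G=6, J=1, Q=9, R=5, S=2, V=7, W=8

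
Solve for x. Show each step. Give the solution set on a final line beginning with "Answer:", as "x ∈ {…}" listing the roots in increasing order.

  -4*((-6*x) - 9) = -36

Step 1. [-4*((-6*x) - 9) = -36] leading coefficient -4: divide by -4, so div: (-6*x) - 9 = 9.
Step 2. [(-6*x) - 9 = 9] 9 comes off first (add 9) ⇒ sub: -6*x = 18.
Step 3. [-6*x = 18] leading coefficient -6: divide by -6 ⇒ div: x = -3.

Answer: x ∈ {-3}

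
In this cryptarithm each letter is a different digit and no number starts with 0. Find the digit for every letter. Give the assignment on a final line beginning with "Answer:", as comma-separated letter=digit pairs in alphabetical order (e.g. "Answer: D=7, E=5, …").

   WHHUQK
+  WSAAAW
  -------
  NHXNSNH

Step 1. [col 1: K + W ≡ H (mod 10)] no forcing yet in column 1 (carry-in 0); W=8 is free and consistent — try it ⇒ W=8.
Step 2. [N] N is the leading digit of a 7-digit sum of two 6-digit numbers; the final carry is exactly 1, so N=1.
Step 3. [col 1: K + W ≡ H (mod 10)] K=9 is one option consistent with column 1 (K + W ≡ H (mod 10), carry-in 0) — take it ⇒ K=9.
Step 4. [col 1: K + W ≡ H (mod 10)] in column 1 we have K+W≡H with carry-in 0; given K=9, W=8 and digits 1,8,9 already taken and all letters distinct, that pins H to 7, so H=7.
Step 5. [col 2: Q + A ≡ N (mod 10)] Q=6 is one option consistent with column 2 (Q + A ≡ N (mod 10), carry-in 1) — take it. So Q=6.
Step 6. [col 2: Q + A ≡ N (mod 10)] in column 2 we have Q+A≡N with carry-in 1; given Q=6, N=1 and digits 1,6,7,8,9 already taken and all letters distinct, that pins A to 4. So A=4.
Step 7. [col 3: U + A ≡ S (mod 10)] column 3 (U + A ≡ S (mod 10), carry-in 1) doesn't pin U yet; pick U=0 and continue, so U=0.
Step 8. [col 3: U + A ≡ S (mod 10)] column 3 reads U+A+carry(1)=S with U=0, A=4; with digits 0,1,4,6,7,8,9 already taken and all letters distinct, the only value for S is 5, so S=5.
Step 9. [col 5: H + S ≡ X (mod 10)] column 5 reads H+S+carry(1)=X with H=7, S=5; with digits 0,1,4,5,6,7,8,9 already taken and all letters distinct, the only value for X is 3 ⇒ X=3.

Answer: A=4, H=7, K=9, N=1, Q=6, S=5, U=0, W=8, X=3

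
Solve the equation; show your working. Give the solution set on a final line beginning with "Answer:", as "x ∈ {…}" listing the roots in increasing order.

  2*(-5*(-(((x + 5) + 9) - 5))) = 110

Step 1. [2*(-5*(-(((x + 5) + 9) - 5))) = 110] LHS = 2·(…); ÷2 both sides ⇒ div: -5*(-(((x + 5) + 9) - 5)) = 55.
Step 2. [-5*(-(((x + 5) + 9) - 5)) = 55] divide by the outer -5, so div: -(((x + 5) + 9) - 5) = -11.
Step 3. [-(((x + 5) + 9) - 5) = -11] leading − — multiply by −1. So neg: ((x + 5) + 9) - 5 = 11.
Step 4. [((x + 5) + 9) - 5 = 11] -5 is outermost — add 5 both sides ⇒ sub: (x + 5) + 9 = 16.
Step 5. [(x + 5) + 9 = 16] 9 comes off first (subtract 9), so sub: x + 5 = 7.
Step 6. [x + 5 = 7] subtract 5: x sits inside (… + 5) ⇒ sub: x = 2.

Answer: x ∈ {2}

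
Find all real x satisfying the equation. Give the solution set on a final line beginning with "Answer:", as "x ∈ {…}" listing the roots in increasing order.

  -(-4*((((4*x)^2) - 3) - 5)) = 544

Step 1. [-(-4*((((4*x)^2) - 3) - 5)) = 544] LHS negated; negate both sides ⇒ neg: -4*((((4*x)^2) - 3) - 5) = -544.
Step 2. [-4*((((4*x)^2) - 3) - 5) = -544] leading coefficient -4: divide by -4 ⇒ div: (((4*x)^2) - 3) - 5 = 136.
Step 3. [(((4*x)^2) - 3) - 5 = 136] the outer -5 inverts by adding 5 ⇒ sub: ((4*x)^2) - 3 = 141.
Step 4. [((4*x)^2) - 3 = 141] the outer -3 inverts by adding 3, so sub: (4*x)^2 = 144.
Step 5. [(4*x)^2 = 144] √ both sides: 144 ≥ 0 gives two branches ⇒ sqrt: 4*x = 12 or -12.
Step 6. [4*x = 12 or -12] divide by the outer 4. So div: x = 3 or -3.

Answer: x ∈ {-3, 3}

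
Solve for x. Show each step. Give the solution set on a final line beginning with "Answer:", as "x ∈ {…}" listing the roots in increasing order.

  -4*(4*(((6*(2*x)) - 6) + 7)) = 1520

Step 1. [-4*(4*(((6*(2*x)) - 6) + 7)) = 1520] -4·(inner) — divide through by -4. So div: 4*(((6*(2*x)) - 6) + 7) = -380.
Step 2. [4*(((6*(2*x)) - 6) + 7) = -380] divide by the outer 4 ⇒ div: ((6*(2*x)) - 6) + 7 = -95.
Step 3. [((6*(2*x)) - 6) + 7 = -95] peel the +7: subtract 7 from each side, so sub: (6*(2*x)) - 6 = -102.
Step 4. [(6*(2*x)) - 6 = -102] 6 divides every term; factor it out, so factor: (2*x) - 1 = -17.
Step 5. [(2*x) - 1 = -17] -1 is outermost — add 1 both sides, so sub: 2*x = -16.
Step 6. [2*x = -16] LHS = 2·(…); ÷2 both sides ⇒ div: x = -8.

Answer: x ∈ {-8}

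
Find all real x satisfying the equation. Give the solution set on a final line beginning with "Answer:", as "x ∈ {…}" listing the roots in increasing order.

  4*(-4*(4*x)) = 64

Step 1. [4*(-4*(4*x)) = 64] 4 out front; divide by 4. So div: -4*(4*x) = 16.
Step 2. [-4*(4*x) = 16] -4·(inner) — divide through by -4, so div: 4*x = -4.
Step 3. [4*x = -4] LHS = 4·(…); ÷4 both sides ⇒ div: x = -1.

Answer: x ∈ {-1}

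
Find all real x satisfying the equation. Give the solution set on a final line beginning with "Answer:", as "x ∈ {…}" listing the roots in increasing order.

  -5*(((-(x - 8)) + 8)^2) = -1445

Step 1. [-5*(((-(x - 8)) + 8)^2) = -1445] divide by the outer -5. So div: ((-(x - 8)) + 8)^2 = 289.
Step 2. [((-(x - 8)) + 8)^2 = 289] LHS squared, RHS 289 ≥ 0: apply √ (±), so sqrt: (-(x - 8)) + 8 = 17 or -17.
Step 3. [(-(x - 8)) + 8 = 17 or -17] 8 comes off first (subtract 8), so sub: -(x - 8) = 9 or -25.
Step 4. [-(x - 8) = 9 or -25] LHS negated; negate both sides. So neg: x - 8 = -9 or 25.
Step 5. [x - 8 = -9 or 25] the outer -8 inverts by adding 8. So sub: x = -1 or 33.

Answer: x ∈ {-1, 33}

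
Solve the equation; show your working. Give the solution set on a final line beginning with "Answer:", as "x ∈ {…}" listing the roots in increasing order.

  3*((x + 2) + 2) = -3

Step 1. [3*((x + 2) + 2) = -3] LHS = 3·(…); ÷3 both sides ⇒ div: (x + 2) + 2 = -1.
Step 2. [(x + 2) + 2 = -1] subtract 2: x sits inside (… + 2). So sub: x + 2 = -3.
Step 3. [x + 2 = -3] 2 comes off first (subtract 2), so sub: x = -5.

Answer: x ∈ {-5}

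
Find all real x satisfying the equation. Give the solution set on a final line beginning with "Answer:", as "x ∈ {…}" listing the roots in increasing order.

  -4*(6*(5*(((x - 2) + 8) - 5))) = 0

Step 1. [-4*(6*(5*(((x - 2) + 8) - 5))) = 0] -4·(inner) — divide through by -4 ⇒ div: 6*(5*(((x - 2) + 8) - 5)) = 0.
Step 2. [6*(5*(((x - 2) + 8) - 5)) = 0] LHS = 6·(…); ÷6 both sides, so div: 5*(((x - 2) + 8) - 5) = 0.
Step 3. [5*(((x - 2) + 8) - 5) = 0] divide by the outer 5, so div: ((x - 2) + 8) - 5 = 0.
Step 4. [((x - 2) + 8) - 5 = 0] 5 comes off first (add 5) ⇒ sub: (x - 2) + 8 = 5.
Step 5. [(x - 2) + 8 = 5] the outer +8 inverts by subtracting 8 ⇒ sub: x - 2 = -3.
Step 6. [x - 2 = -3] the outer -2 inverts by adding 2 ⇒ sub: x = -1.

Answer: x ∈ {-1}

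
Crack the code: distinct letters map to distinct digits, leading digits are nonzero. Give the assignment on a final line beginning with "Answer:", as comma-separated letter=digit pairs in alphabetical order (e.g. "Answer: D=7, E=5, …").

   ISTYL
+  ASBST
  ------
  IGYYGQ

Step 1. [I] I is the leading digit of a 6-digit sum of two 5-digit numbers; the final carry is exactly 1. So I=1.
Step 2. [col 1: L + T ≡ Q (mod 10)] no forcing yet in column 1 (carry-in 0); T=5 is free and consistent — try it. So T=5.
Step 3. [col 1: L + T ≡ Q (mod 10)] several values work for Q in column 1 (L + T ≡ Q (mod 10), carry-in 0); try Q=4. So Q=4.
Step 4. [col 1: L + T ≡ Q (mod 10)] column 1: given T=5, Q=4, carry-in 0, and digits 1,4,5 already taken and all letters distinct, L+T≡Q (mod 10) forces L=9 ⇒ L=9.
Step 5. [col 2: Y + S ≡ G (mod 10)] no forcing yet in column 2 (carry-in 1); Y=3 is free and consistent — try it. So Y=3.
Step 6. [col 2: Y + S ≡ G (mod 10)] no forcing yet in column 2 (carry-in 1); S=6 is free and consistent — try it, so S=6.
Step 7. [col 2: Y + S ≡ G (mod 10)] in column 2 we have Y+S≡G with carry-in 1; given Y=3, S=6 and digits 1,3,4,5,6,9 already taken and all letters distinct, that pins G to 0 ⇒ G=0.
Step 8. [col 3: T + B ≡ Y (mod 10)] column 3 reads T+B+carry(1)=Y with T=5, Y=3; with digits 0,1,3,4,5,6,9 already taken and all letters distinct, the only value for B is 7, so B=7.
Step 9. [col 5: I + A ≡ G (mod 10)] from column 5 (I=1, G=0, carry-in 1, digits 0,1,3,4,5,6,7,9 already taken and all letters distinct): A must equal 8. So A=8.

Answer: A=8, B=7, G=0, I=1, L=9, Q=4, S=6, T=5, Y=3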